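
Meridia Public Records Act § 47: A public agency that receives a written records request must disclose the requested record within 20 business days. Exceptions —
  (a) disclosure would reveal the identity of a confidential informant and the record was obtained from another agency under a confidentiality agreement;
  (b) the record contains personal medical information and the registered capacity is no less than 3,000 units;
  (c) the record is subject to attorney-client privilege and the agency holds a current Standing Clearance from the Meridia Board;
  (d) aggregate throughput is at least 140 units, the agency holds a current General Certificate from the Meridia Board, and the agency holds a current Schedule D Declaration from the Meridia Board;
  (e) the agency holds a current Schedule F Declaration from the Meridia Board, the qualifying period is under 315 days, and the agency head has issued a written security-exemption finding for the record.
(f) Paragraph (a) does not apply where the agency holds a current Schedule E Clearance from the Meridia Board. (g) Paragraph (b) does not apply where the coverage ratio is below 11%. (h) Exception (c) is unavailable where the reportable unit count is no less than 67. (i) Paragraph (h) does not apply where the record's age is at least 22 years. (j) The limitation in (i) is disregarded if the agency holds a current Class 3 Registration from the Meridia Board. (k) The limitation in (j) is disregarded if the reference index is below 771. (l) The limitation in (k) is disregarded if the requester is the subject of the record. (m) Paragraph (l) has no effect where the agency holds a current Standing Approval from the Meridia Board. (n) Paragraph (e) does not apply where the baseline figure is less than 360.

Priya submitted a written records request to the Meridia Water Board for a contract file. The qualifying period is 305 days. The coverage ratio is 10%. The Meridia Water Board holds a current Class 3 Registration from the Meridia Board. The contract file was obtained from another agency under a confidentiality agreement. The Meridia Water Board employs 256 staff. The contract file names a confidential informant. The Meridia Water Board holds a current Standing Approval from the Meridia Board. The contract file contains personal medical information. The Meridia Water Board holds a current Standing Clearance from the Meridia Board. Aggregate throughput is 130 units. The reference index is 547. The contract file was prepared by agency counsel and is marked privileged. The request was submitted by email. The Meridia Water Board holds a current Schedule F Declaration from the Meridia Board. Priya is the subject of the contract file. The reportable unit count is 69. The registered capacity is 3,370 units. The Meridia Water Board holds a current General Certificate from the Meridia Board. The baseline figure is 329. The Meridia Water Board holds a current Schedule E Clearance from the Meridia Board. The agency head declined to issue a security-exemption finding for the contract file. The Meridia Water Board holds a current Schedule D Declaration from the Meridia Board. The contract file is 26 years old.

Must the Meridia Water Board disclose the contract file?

All of (a)'s requirements are met (the contract file names a confidential informant; the contract file was obtained under a confidentiality agreement). But: (f) operates — a current Schedule E Clearance is held. Exception (a) does not apply.
Exception (b)'s conditions are all satisfied: the contract file contains personal medical information; the registered capacity is 3,370 units, meeting the 3,000 units threshold. Turning to paragraph (g): (g) operates against (b): the coverage ratio is 10%, below the 11% limit. (b) is therefore removed.
Exception (c) is satisfied on its face — the contract file is privileged; a current Standing Clearance is held. Under paragraphs (h)–(m): (h) operates (the reportable unit count is 69, meeting the 67 threshold), but is itself disapplied by (i): (i) is triggered — the record's age is 26 years, meeting the 22 years threshold. (j) would limit (i) — a current Class 3 Registration is held — but (k) sets (j) aside: (k) is engaged — the reference index is 547, below the 771 limit. (l) would limit (k) — Priya is the subject of the contract file — but (m) sets (l) aside: (m) applies — a current Standing Approval is held. So (c) applies.
Exception (d) fails — aggregate throughput is 130 units, short of 140 units.
Exception (e) requires that the agency head has issued a written security-exemption finding for the record; but the agency head declined to issue a security-exemption finding, so (e) is unavailable.

No — exception (c) applies; the Meridia Water Board is not required to disclose the contract file.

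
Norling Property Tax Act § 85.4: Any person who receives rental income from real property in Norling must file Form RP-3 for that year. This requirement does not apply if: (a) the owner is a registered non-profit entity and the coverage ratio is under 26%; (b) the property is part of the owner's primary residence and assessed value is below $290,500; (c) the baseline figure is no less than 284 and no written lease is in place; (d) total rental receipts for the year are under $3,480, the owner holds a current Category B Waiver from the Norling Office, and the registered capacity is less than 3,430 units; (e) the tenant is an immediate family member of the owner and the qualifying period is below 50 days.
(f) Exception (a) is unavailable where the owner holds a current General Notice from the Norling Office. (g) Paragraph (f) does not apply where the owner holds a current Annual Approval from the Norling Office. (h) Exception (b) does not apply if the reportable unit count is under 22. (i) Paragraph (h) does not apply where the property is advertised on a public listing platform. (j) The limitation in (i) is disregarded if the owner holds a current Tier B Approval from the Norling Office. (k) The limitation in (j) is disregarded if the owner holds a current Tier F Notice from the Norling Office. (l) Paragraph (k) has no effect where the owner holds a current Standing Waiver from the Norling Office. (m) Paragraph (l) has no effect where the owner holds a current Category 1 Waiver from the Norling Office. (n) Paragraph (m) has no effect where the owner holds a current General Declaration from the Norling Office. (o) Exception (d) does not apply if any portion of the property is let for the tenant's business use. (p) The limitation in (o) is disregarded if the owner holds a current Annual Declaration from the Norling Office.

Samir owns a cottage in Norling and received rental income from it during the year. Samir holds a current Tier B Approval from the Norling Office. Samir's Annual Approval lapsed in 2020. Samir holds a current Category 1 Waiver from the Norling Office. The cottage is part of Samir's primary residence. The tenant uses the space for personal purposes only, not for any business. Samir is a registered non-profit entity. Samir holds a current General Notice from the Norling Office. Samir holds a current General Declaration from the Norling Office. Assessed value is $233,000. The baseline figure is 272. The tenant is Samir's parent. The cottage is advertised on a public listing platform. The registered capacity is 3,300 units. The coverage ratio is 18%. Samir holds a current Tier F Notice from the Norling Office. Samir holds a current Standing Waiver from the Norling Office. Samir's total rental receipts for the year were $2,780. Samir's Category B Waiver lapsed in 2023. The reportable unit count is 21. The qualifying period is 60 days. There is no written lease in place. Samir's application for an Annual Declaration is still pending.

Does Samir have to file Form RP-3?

Exception (a) is satisfied on its face — Samir is a registered non-profit; the coverage ratio is 18%, under the 26% limit. But: (f) operates against (a): a current General Notice is held. (g) is inapplicable (the Annual Approval is not current), so (f) stands. So (a) is unavailable.
Exception (b) is satisfied on its face — the cottage is part of the primary residence; assessed value is $233,000, below the $290,500 limit. However, paragraphs (h)–(n) must be considered: (h) operates — the reportable unit count is 21, under the 22 limit. (i) is engaged (the property is publicly advertised), but is overridden by (j): (j) operates against (i): a current Tier B Approval is held. (k) applies (a current Tier F Notice is held), but is itself disapplied by (l): (l) operates against (k): a current Standing Waiver is held. (m) would limit (l) — a current Category 1 Waiver is held — but (n) sets (m) aside: (n) operates against (m): a current General Declaration is held. (b) is therefore removed.
Exception (c) does not apply: the baseline figure is 272, short of 284.
Exception (d) requires that the owner holds a current Category B Waiver from the Norling Office; but no current Category B Waiver is held, so (d) is unavailable.
Exception (e) does not apply: the qualifying period is 60 days, not below 50 days.
No exception is made out. Samir falls within the general rule.

Yes — Samir must file Form RP-3.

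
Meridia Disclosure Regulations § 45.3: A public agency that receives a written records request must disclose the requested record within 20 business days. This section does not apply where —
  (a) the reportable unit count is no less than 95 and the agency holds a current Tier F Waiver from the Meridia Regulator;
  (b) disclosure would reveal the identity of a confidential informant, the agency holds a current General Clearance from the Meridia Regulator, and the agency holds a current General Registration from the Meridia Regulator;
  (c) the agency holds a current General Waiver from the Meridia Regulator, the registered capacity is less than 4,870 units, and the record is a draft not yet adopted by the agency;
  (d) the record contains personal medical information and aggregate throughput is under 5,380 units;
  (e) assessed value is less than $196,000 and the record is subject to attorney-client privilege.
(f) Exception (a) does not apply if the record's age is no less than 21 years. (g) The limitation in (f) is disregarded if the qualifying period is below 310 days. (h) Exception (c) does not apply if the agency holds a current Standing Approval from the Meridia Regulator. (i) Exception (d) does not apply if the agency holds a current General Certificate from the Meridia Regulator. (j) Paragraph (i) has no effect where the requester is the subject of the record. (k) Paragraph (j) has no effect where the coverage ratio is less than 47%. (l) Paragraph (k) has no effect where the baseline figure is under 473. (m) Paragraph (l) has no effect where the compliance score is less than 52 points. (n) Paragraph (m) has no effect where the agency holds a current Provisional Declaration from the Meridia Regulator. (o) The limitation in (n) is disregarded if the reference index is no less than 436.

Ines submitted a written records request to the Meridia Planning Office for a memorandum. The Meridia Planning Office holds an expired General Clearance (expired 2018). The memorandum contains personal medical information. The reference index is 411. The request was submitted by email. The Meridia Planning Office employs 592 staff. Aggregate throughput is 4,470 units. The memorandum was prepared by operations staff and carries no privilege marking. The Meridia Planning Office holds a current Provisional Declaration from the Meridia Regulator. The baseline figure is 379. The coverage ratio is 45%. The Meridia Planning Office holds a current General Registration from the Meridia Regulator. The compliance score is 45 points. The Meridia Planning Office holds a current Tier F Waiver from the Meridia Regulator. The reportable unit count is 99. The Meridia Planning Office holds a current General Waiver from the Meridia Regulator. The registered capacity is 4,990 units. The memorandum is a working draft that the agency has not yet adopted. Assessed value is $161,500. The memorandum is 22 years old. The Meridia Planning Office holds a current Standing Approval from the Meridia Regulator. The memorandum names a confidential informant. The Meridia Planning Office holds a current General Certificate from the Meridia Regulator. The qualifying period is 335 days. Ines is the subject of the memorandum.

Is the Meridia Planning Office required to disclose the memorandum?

No — exception (d) applies; the Meridia Planning Office is not required to disclose the memorandum.

Exception (a) is satisfied on its face — the reportable unit count is 99, meeting the 95 threshold; a current Tier F Waiver is held. Turning to paragraphs (f)–(g): (f) operates against (a): the record's age is 22 years, meeting the 21 years threshold. (g) does not operate here (the qualifying period is 335 days, not below 310 days), so (f) stands. (a) is therefore removed.
Exception (b) fails — no current General Clearance is held.
Exception (c) fails — the registered capacity is 4,990 units, not less than 4,870 units.
Exception (d)'s conditions are all satisfied: the memorandum contains personal medical information; aggregate throughput is 4,470 units, under the 5,380 units limit. Applying paragraphs (i)–(o): (i) applies (a current General Certificate is held), but is overridden by (j): (j) is engaged — Ines is the subject of the memorandum. (k) would limit (j) — the coverage ratio is 45%, less than the 47% limit — but (l) sets (k) aside: (l) operates against (k): the baseline figure is 379, under the 473 limit. (m) operates (the compliance score is 45 points, less than the 52 points limit), but is itself disapplied by (n): (n) operates — a current Provisional Declaration is held. (o), which would lift (n), is inapplicable — the reference index is 411, short of 436. (d) remains available.
Exception (e) fails — the memorandum carries no privilege marking.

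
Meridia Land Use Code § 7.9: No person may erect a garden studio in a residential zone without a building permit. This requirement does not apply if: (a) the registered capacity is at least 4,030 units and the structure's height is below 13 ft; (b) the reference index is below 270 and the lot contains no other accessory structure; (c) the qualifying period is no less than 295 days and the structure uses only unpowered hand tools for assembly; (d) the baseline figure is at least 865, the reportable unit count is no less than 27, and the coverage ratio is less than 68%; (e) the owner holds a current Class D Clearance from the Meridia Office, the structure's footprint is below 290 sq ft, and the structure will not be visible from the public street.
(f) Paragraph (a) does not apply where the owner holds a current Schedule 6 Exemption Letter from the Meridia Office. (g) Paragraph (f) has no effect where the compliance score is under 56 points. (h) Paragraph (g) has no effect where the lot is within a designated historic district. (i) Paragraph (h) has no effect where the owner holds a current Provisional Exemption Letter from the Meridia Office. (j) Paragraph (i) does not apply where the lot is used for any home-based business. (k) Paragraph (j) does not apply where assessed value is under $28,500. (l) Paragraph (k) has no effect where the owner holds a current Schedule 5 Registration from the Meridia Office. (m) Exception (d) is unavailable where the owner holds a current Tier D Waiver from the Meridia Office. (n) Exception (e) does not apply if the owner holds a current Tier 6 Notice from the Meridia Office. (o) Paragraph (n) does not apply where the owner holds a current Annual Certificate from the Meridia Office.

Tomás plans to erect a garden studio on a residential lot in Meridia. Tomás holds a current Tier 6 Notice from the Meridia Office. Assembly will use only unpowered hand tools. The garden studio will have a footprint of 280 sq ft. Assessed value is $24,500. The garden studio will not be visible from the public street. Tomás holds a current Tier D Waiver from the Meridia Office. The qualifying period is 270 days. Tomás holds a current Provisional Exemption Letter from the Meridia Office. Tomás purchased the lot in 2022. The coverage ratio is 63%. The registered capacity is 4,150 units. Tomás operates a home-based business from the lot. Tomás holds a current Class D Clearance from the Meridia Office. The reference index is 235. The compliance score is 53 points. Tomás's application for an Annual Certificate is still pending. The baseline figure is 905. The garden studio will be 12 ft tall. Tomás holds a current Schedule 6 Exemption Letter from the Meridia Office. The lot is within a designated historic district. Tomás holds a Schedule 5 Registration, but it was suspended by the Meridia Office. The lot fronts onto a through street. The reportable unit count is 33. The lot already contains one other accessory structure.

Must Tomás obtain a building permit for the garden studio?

Exception (a): the registered capacity is 4,150 units, meeting the 4,030 units threshold; the structure's height is 12 ft, below the 13 ft limit — every condition holds. As to paragraphs (f)–(l): (f) operates (a current Schedule 6 Exemption Letter is held), but is itself disapplied by (g): (g) operates — the compliance score is 53 points, under the 56 points limit. (h) would limit (g) — the lot is in a historic district — but (i) sets (h) aside: (i) applies — a current Provisional Exemption Letter is held. (j) would limit (i) — a home-based business operates on the lot — but (k) sets (j) aside: (k) operates against (j): assessed value is $24,500, under the $28,500 limit. (l), which would lift (k), does not operate here — the Schedule 5 Registration is not current. So (a) applies.
Exception (b) requires that the lot contains no other accessory structure; but the lot already has another accessory structure, so (b) is unavailable.
Exception (c) requires that the qualifying period is no less than 295 days; but the qualifying period is 270 days, short of 295 days, so (c) is unavailable.
All of (d)'s requirements are met (the baseline figure is 905, meeting the 865 threshold; the reportable unit count is 33, meeting the 27 threshold; the coverage ratio is 63%, less than the 68% limit). However, paragraph (m) must be considered: (m) is engaged — a current Tier D Waiver is held. (d) is therefore removed.
All of (e)'s requirements are met (a current Class D Clearance is held; the structure's footprint is 280 sq ft, below the 290 sq ft limit; the structure will not be visible from the street). But applying paragraphs (n)–(o): (n) applies — a current Tier 6 Notice is held. (o) does not operate here (there is no Annual Certificate in force), so (n) stands. So (e) is unavailable.

No — exception (a) applies; Tomás does not need a building permit.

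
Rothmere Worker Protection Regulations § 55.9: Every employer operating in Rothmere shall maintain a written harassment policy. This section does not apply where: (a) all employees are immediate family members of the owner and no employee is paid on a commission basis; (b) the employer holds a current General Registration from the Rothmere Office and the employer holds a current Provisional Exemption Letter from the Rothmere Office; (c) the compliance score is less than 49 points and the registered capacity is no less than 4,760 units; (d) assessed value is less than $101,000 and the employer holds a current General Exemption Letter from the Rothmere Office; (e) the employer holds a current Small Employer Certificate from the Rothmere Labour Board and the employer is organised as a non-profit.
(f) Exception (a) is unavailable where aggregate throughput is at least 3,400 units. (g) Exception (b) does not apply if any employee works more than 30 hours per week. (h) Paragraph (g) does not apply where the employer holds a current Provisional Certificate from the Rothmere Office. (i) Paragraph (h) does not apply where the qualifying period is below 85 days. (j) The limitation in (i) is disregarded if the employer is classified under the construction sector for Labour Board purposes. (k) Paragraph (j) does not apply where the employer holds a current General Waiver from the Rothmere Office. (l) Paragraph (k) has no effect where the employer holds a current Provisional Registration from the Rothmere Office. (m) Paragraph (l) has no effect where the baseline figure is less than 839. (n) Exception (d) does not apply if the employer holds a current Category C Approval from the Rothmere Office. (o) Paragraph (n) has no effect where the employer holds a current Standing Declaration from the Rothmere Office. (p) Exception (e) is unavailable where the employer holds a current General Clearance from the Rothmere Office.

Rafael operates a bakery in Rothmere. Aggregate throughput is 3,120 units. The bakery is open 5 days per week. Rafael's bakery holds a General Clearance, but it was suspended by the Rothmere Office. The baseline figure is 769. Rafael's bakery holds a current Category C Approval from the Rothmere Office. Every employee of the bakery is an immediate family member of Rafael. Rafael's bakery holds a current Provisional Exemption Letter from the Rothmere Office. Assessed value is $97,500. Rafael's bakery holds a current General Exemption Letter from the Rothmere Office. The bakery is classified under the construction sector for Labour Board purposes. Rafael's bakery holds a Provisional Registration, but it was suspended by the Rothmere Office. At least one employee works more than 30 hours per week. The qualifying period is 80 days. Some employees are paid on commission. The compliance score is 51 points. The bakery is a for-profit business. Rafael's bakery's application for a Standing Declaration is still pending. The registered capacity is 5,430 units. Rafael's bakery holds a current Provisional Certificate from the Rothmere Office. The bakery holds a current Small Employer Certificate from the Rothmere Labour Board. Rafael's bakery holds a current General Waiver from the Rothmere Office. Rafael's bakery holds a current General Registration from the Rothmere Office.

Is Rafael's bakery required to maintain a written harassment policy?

Yes — Rafael's bakery must maintain a written harassment policy.

Exception (a) fails — some employees are paid on commission.
Exception (b): a current General Registration is held; a current Provisional Exemption Letter is held — every condition holds. Turning to paragraphs (g)–(m): (g) is triggered — at least one employee exceeds 30 hours/week. (h) would limit (g) — a current Provisional Certificate is held — but (i) sets (h) aside: (i) operates against (h): the qualifying period is 80 days, below the 85 days limit. (j) is engaged (the bakery is classified under the construction sector), but is set aside by (k): (k) operates — a current General Waiver is held. (l) does not operate here (there is no Provisional Registration in force), so (k) stands. (b) is therefore removed.
Exception (c) does not apply: the compliance score is 51 points, not less than 49 points.
Exception (d): assessed value is $97,500, less than the $101,000 limit; a current General Exemption Letter is held — every condition holds. Turning to paragraphs (n)–(o): (n) operates against (d): a current Category C Approval is held. (o) is inapplicable (there is no Standing Declaration in force), so (n) stands. Exception (d) does not apply.
Exception (e) does not apply: the employer is for-profit.
No exception displaces § 55.9.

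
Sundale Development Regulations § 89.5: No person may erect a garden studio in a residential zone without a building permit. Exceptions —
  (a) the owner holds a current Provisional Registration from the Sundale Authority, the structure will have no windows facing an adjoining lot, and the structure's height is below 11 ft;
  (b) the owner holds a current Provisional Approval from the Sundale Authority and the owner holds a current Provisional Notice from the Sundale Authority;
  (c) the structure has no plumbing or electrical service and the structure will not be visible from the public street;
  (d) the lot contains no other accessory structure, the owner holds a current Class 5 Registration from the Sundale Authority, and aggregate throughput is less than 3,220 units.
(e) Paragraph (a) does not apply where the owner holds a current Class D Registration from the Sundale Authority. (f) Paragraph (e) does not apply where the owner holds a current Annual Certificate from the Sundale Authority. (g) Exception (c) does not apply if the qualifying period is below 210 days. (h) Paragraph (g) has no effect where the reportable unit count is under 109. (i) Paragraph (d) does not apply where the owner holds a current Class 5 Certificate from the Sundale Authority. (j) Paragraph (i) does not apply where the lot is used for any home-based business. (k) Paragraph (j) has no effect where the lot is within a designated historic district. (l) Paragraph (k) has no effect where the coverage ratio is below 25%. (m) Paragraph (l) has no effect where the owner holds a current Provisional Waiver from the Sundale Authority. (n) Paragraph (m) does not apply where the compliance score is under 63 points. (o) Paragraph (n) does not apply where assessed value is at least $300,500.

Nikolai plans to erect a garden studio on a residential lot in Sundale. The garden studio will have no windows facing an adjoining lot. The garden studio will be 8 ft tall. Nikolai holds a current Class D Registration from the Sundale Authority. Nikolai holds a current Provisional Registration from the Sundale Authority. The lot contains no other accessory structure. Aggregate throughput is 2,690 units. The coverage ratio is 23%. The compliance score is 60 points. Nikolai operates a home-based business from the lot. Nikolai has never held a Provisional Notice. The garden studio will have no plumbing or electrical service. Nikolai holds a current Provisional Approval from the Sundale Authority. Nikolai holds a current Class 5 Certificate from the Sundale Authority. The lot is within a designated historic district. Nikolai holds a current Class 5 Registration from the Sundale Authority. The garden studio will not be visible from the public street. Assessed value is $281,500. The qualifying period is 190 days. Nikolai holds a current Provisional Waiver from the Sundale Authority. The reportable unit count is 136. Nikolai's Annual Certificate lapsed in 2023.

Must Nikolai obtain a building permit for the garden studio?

Exception (a)'s conditions are all satisfied: a current Provisional Registration is held; no windows face an adjoining lot; the structure's height is 8 ft, below the 11 ft limit. However, paragraphs (e)–(f) must be considered: (e) is triggered — a current Class D Registration is held. (f) is not triggered (the Annual Certificate is not current), so (e) stands. Exception (a) does not apply.
Exception (b) does not apply: there is no Provisional Notice in force.
All of (c)'s requirements are met (there is no plumbing or electrical service; the structure will not be visible from the street). Turning to paragraphs (g)–(h): (g) is triggered — the qualifying period is 190 days, below the 210 days limit. (h) is not engaged (the reportable unit count is 136, not under 109), so (g) stands. (c) is therefore removed.
Exception (d): the lot has no other accessory structure; a current Class 5 Registration is held; aggregate throughput is 2,690 units, less than the 3,220 units limit — every condition holds. Applying paragraphs (i)–(o): (i) is triggered (a current Class 5 Certificate is held), but is set aside by (j): (j) is engaged — a home-based business operates on the lot. (k) would limit (j) — the lot is in a historic district — but (l) sets (k) aside: (l) operates — the coverage ratio is 23%, below the 25% limit. (m) would limit (l) — a current Provisional Waiver is held — but (n) sets (m) aside: (n) operates against (m): the compliance score is 60 points, under the 63 points limit. (o), which would lift (n), is not engaged — assessed value is $281,500, short of $300,500. (d) remains available.

No — exception (d) applies; Nikolai does not need a building permit.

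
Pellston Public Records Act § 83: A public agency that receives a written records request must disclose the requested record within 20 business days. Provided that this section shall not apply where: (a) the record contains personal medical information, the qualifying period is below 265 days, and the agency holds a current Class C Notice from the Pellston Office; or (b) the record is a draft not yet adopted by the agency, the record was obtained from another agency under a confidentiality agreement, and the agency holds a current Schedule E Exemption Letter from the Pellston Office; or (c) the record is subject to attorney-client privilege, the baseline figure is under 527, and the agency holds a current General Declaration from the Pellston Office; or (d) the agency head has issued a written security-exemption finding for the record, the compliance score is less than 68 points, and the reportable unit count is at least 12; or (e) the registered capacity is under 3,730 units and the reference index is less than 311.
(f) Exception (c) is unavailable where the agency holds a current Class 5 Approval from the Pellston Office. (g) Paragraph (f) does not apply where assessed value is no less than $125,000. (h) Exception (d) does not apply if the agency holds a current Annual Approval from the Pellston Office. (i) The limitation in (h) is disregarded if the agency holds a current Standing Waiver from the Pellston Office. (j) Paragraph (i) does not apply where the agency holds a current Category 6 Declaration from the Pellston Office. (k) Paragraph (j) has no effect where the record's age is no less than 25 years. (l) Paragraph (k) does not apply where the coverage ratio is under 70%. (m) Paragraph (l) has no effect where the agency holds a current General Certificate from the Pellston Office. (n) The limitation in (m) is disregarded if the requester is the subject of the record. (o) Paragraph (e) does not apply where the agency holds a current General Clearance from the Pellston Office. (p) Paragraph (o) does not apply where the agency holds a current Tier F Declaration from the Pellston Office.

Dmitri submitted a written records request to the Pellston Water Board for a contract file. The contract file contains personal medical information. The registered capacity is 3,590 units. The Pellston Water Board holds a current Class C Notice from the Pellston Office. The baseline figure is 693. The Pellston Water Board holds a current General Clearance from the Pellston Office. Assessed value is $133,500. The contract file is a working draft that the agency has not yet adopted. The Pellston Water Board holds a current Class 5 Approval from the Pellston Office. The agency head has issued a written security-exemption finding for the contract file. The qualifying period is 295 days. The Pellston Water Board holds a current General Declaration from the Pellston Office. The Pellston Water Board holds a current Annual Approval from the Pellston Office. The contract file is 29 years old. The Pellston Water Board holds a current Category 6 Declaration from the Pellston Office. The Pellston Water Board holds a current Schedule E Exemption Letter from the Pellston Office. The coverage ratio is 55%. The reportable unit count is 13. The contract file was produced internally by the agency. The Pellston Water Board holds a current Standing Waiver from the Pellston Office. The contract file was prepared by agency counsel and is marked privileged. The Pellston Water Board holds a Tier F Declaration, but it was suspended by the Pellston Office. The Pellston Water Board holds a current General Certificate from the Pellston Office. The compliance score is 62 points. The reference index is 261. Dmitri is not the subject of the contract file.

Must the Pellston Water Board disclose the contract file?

Exception (a) requires that the qualifying period is below 265 days; but the qualifying period is 295 days, not below 265 days, so (a) is unavailable.
Exception (b) does not apply: the contract file was produced internally.
Exception (c) requires that the baseline figure is under 527; but the baseline figure is 693, not under 527, so (c) is unavailable.
Exception (d): a written security-exemption finding has been issued; the compliance score is 62 points, less than the 68 points limit; the reportable unit count is 13, meeting the 12 threshold — every condition holds. Under paragraphs (h)–(n): (h) is engaged (a current Annual Approval is held), but is set aside by (i): (i) operates — a current Standing Waiver is held. (j) would limit (i) — a current Category 6 Declaration is held — but (k) sets (j) aside: (k) applies — the record's age is 29 years, meeting the 25 years threshold. (l) would limit (k) — the coverage ratio is 55%, under the 70% limit — but (m) sets (l) aside: (m) operates against (l): a current General Certificate is held. (n) is not engaged (Dmitri is not the subject of the contract file), so (m) stands. So (d) applies.
Exception (e)'s conditions are all satisfied: the registered capacity is 3,590 units, under the 3,730 units limit; the reference index is 261, less than the 311 limit. However, paragraphs (o)–(p) must be considered: (o) is triggered — a current General Clearance is held. (p) is not engaged (no current Tier F Declaration is held), so (o) stands. So (e) is unavailable.

No — exception (d) applies; the Pellston Water Board is not required to disclose the contract file.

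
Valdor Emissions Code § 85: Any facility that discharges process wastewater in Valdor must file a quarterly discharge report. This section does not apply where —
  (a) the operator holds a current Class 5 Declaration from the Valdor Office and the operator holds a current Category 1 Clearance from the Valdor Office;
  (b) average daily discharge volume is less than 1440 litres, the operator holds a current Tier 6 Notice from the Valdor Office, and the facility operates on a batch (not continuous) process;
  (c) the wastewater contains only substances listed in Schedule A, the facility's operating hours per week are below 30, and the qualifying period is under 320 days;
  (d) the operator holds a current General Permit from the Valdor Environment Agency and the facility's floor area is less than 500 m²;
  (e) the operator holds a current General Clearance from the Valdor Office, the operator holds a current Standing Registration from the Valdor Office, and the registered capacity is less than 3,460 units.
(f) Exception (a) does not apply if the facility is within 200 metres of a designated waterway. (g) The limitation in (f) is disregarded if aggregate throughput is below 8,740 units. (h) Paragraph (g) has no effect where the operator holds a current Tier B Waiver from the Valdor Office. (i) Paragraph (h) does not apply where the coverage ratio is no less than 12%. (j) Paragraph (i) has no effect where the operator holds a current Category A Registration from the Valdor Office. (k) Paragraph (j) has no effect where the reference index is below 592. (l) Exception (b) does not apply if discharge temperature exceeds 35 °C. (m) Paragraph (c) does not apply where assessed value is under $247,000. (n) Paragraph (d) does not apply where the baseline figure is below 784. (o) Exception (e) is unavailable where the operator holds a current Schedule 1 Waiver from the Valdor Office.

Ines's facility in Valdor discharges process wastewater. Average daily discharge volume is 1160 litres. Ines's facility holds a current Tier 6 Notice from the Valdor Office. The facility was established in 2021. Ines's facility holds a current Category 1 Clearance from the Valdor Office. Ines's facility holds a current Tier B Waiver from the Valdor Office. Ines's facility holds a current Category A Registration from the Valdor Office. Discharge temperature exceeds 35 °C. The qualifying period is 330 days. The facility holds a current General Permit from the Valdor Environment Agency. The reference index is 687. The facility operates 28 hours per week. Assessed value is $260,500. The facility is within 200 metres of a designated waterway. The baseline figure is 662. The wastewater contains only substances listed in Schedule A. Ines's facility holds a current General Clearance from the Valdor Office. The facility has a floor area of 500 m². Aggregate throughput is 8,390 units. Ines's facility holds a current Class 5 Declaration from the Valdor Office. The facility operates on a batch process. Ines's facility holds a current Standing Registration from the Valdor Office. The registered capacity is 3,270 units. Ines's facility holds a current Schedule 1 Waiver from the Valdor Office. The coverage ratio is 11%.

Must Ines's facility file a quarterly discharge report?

Exception (a): a current Class 5 Declaration is held; a current Category 1 Clearance is held — every condition holds. Turning to paragraphs (f)–(k): (f) applies — the facility is within 200 m of a designated waterway. (g) operates (aggregate throughput is 8,390 units, below the 8,740 units limit), but is set aside by (h): (h) operates against (g): a current Tier B Waiver is held. (i) is not engaged (the coverage ratio is 11%, short of 12%), so (h) stands. (a) is therefore removed.
All of (b)'s requirements are met (average daily discharge volume is 1160 litres, less than the 1440 litres limit; a current Tier 6 Notice is held; the facility operates on a batch process). However, paragraph (l) must be considered: (l) is triggered — discharge temperature exceeds 35 °C. (b) is therefore removed.
Exception (c) requires that the qualifying period is under 320 days; but the qualifying period is 330 days, not under 320 days, so (c) is unavailable.
Exception (d) fails — the facility's floor area is 500 m², not less than 500 m².
All of (e)'s requirements are met (a current General Clearance is held; a current Standing Registration is held; the registered capacity is 3,270 units, less than the 3,460 units limit). But applying paragraph (o): (o) is triggered — a current Schedule 1 Waiver is held. (e) is therefore removed.
None of the exceptions is available; § 85 applies in full.

Yes — Ines's facility must file a quarterly discharge report.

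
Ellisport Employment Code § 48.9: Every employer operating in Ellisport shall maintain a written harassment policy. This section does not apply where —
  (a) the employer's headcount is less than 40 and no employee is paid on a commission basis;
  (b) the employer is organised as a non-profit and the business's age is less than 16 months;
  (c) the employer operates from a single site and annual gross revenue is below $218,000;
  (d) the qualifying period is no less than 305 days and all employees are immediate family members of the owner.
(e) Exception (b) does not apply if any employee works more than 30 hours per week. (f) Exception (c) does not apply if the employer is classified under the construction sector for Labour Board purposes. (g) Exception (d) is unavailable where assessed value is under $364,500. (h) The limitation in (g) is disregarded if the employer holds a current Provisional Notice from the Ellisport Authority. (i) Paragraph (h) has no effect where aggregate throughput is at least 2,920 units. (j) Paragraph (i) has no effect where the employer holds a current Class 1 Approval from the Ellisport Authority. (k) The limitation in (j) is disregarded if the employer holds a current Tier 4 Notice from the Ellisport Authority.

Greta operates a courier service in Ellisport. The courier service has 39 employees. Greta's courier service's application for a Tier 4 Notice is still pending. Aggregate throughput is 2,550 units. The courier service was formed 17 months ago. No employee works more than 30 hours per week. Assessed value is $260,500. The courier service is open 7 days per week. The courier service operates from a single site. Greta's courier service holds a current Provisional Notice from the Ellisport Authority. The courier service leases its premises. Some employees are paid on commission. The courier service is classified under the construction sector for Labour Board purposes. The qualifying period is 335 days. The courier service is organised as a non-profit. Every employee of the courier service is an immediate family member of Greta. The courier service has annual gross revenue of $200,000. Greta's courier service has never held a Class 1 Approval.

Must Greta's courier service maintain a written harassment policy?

Exception (a) fails — some employees are paid on commission.
Exception (b) fails — the business's age is 17 months, not less than 16 months.
Exception (c)'s conditions are all satisfied: the employer operates from a single site; annual gross revenue is $200,000, below the $218,000 limit. However, paragraph (f) must be considered: (f) operates against (c): the courier service is classified under the construction sector. (c) is therefore removed.
Exception (d): the qualifying period is 335 days, meeting the 305 days threshold; every employee is an immediate family member — every condition holds. As to paragraphs (g)–(k): (g) operates (assessed value is $260,500, under the $364,500 limit), but yields to (h): (h) is engaged — a current Provisional Notice is held. (i) does not operate here (aggregate throughput is 2,550 units, short of 2,920 units), so (h) stands. So (d) applies.

No — exception (d) applies; Greta's courier service is not required to maintain a written harassment policy.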